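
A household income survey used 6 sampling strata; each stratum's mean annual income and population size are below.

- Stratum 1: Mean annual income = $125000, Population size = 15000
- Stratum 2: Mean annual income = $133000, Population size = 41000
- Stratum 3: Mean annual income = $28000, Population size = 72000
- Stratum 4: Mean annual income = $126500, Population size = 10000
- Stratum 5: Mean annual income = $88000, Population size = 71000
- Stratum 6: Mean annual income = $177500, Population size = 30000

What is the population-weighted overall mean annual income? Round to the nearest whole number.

92812

Σ Nₕ·x̄ₕ = 22182000000
Σ Nₕ = 15000 + 41000 + 72000 + 10000 + 71000 + 30000 = 239000
Overall mean = 22182000000 / 239000 = 92811.715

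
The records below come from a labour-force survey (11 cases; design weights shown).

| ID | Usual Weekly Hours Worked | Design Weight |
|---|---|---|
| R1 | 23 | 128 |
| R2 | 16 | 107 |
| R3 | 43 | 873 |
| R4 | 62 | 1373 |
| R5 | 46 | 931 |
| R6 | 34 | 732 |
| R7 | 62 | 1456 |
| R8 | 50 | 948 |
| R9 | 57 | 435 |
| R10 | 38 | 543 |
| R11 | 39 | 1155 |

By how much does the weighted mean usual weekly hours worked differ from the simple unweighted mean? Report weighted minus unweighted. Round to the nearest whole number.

6

Unweighted sum = 23 + 16 + 43 + 62 + 46 + 34 + 62 + 50 + 57 + 38 + 39 = 470
Unweighted mean = 470 / 11 = 42.727273
Weighted sum = 423181
Sum of weights = 128 + 107 + 873 + 1373 + 931 + 732 + 1456 + 948 + 435 + 543 + 1155 = 8681
Weighted mean = 423181 / 8681 = 48.747955
Difference (weighted minus unweighted) = 6.0206826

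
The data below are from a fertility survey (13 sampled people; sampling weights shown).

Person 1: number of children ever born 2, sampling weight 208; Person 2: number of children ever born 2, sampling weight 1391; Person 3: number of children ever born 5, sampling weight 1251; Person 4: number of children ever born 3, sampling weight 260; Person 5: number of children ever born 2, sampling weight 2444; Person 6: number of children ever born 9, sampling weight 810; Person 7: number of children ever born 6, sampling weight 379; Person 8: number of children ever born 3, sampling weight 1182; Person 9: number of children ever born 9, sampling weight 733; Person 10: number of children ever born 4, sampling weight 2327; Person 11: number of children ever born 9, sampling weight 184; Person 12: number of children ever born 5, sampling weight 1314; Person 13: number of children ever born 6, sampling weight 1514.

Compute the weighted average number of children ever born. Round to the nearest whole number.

4

Weighted sum = 61446
Sum of weights = 13997
Weighted mean = 61446 / 13997 = 4.3899407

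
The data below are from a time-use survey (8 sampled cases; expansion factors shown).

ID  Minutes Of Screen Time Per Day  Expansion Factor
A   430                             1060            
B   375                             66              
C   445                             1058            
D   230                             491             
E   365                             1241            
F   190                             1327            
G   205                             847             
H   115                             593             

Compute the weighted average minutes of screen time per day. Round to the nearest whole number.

Weighted sum = 430×1060 + 375×66 + 445×1058 + 230×491 + 365×1241 + 190×1327 + 205×847 + 115×593
  = 2011215
Sum of weights = 1060 + 66 + 1058 + 491 + 1241 + 1327 + 847 + 593 = 6683
Weighted mean = 2011215 / 6683 = 300.94493

301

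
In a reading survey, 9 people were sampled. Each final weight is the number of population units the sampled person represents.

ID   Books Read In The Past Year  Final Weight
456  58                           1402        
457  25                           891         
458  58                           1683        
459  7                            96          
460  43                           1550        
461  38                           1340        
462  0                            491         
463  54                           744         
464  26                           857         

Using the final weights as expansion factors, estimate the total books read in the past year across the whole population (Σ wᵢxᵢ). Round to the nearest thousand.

Weighted total = 58×1402 + 25×891 + 58×1683 + 7×96 + 43×1550 + 38×1340 + 0×491 + 54×744 + 26×857
  = 81316 + 22275 + 97614 + 672 + 66650 + 50920 + 0 + 40176 + 22282 = 381905

382000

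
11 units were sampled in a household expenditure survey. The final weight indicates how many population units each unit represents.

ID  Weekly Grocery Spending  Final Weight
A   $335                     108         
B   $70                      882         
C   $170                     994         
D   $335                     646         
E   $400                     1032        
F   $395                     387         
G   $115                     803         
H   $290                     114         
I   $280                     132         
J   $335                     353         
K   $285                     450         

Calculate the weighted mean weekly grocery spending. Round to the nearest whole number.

Weighted sum = 335×108 + 70×882 + 170×994 + 335×646 + 400×1032 + 395×387 + 115×803 + 290×114 + 280×132 + 335×353 + 285×450
  = 36180 + 61740 + 168980 + 216410 + 412800 + 152865 + 92345 + 33060 + 36960 + 118255 + 128250 = 1457845
Sum of weights = 5901
Weighted mean = 1457845 / 5901 = 247.0505

247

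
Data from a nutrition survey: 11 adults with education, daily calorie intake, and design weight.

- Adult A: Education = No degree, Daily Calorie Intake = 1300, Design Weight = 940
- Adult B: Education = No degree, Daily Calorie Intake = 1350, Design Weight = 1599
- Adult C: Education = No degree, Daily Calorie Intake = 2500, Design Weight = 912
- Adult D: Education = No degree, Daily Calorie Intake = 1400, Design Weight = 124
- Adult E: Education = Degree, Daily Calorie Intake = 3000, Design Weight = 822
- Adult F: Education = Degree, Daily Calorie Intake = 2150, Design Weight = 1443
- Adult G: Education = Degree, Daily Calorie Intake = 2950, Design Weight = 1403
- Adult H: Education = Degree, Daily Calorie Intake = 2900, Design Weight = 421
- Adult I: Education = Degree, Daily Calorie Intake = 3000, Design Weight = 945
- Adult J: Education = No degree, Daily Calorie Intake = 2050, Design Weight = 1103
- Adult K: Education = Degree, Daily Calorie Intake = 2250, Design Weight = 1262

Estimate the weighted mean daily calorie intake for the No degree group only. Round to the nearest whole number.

No degree rows: A, B, C, D, J
Weighted sum = 8095400
Sum of weights = 940 + 1599 + 912 + 124 + 1103 = 4678
Weighted mean = 8095400 / 4678 = 1730.5259

1731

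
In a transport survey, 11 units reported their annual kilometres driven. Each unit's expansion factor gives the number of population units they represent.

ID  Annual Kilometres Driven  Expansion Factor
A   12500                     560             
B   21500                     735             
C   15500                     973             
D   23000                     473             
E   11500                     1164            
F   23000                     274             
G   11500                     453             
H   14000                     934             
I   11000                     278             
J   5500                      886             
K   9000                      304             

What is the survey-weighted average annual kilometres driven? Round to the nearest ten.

Weighted sum = 12500×560 + 21500×735 + 15500×973 + 23000×473 + 11500×1164 + 23000×274 + 11500×453 + 14000×934 + 11000×278 + 5500×886 + 9000×304
  = 7000000 + 15802500 + 15081500 + 10879000 + 13386000 + 6302000 + 5209500 + 13076000 + 3058000 + 4873000 + 2736000 = 97403500
Sum of weights = 560 + 735 + 973 + 473 + 1164 + 274 + 453 + 934 + 278 + 886 + 304 = 7034
Weighted mean = 97403500 / 7034 = 13847.526

13850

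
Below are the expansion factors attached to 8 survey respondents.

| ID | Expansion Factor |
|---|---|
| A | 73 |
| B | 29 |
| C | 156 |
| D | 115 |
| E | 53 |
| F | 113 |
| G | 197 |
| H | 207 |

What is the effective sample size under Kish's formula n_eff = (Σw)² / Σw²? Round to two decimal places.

6.31

Σ wᵢ = 73 + 29 + 156 + 115 + 53 + 113 + 197 + 207 = 943
Σ wᵢ² = 5329 + 841 + 24336 + 13225 + 2809 + 12769 + 38809 + 42849 = 140967
n_eff = 943² / 140967 = 889249 / 140967 = 6.3082069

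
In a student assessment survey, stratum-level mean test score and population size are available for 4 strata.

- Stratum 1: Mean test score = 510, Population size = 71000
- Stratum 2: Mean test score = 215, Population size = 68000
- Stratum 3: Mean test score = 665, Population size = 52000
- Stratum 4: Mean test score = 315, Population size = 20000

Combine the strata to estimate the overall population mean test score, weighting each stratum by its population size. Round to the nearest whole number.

Σ Nₕ·x̄ₕ = 510×71000 + 215×68000 + 665×52000 + 315×20000
  = 36210000 + 14620000 + 34580000 + 6300000 = 91710000
Σ Nₕ = 71000 + 68000 + 52000 + 20000 = 211000
Overall mean = 91710000 / 211000 = 434.64455

435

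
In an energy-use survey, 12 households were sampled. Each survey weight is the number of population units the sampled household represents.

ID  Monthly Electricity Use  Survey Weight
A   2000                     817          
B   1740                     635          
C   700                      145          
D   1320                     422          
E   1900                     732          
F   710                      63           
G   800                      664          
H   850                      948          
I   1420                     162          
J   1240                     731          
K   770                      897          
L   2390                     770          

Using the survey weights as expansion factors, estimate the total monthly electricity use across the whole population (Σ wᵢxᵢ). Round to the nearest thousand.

9837000

Weighted total = 2000×817 + 1740×635 + 700×145 + 1320×422 + 1900×732 + 710×63 + 800×664 + 850×948 + 1420×162 + 1240×731 + 770×897 + 2390×770
  = 1634000 + 1104900 + 101500 + 557040 + 1390800 + 44730 + 531200 + 805800 + 230040 + 906440 + 690690 + 1840300 = 9837440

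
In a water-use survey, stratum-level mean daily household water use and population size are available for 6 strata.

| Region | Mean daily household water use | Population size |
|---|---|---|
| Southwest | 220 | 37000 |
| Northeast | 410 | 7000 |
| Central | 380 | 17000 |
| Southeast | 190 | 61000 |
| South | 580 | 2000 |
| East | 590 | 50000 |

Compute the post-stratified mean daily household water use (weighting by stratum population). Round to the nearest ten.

Σ Nₕ·x̄ₕ = 220×37000 + 410×7000 + 380×17000 + 190×61000 + 580×2000 + 590×50000
  = 59720000
Σ Nₕ = 37000 + 7000 + 17000 + 61000 + 2000 + 50000 = 174000
Overall mean = 59720000 / 174000 = 343.21839

340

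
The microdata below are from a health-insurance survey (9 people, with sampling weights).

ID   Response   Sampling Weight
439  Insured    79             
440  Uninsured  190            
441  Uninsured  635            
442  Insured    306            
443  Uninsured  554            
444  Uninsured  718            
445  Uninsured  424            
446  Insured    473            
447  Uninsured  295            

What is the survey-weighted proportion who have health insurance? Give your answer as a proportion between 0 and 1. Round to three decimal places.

0.234

Sum of weights for 'Insured' = 79 + 306 + 473 = 858
Total weight = 79 + 190 + 635 + 306 + 554 + 718 + 424 + 473 + 295 = 3674
Weighted proportion = 858 / 3674 = 0.23353293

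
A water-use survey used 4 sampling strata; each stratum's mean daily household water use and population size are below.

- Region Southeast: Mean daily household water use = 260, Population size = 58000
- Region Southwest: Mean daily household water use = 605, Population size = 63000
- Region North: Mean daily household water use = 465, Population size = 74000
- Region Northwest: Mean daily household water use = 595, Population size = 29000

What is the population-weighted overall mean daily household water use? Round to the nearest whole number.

468

Σ Nₕ·x̄ₕ = 260×58000 + 605×63000 + 465×74000 + 595×29000
  = 15080000 + 38115000 + 34410000 + 17255000 = 104860000
Σ Nₕ = 58000 + 63000 + 74000 + 29000 = 224000
Overall mean = 104860000 / 224000 = 468.125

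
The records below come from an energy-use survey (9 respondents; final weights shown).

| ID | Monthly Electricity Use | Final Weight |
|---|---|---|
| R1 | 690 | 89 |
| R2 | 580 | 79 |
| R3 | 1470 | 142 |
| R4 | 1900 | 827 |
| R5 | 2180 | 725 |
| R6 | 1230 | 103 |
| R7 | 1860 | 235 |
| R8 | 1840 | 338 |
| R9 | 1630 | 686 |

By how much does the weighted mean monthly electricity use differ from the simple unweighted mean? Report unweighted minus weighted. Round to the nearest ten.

Unweighted sum = 690 + 580 + 1470 + 1900 + 2180 + 1230 + 1860 + 1840 + 1630 = 13380
Unweighted mean = 13380 / 9 = 1486.6667
Weighted sum = 5771660
Sum of weights = 3224
Weighted mean = 5771660 / 3224 = 1790.2171
Difference (unweighted minus weighted) = -303.55045

-300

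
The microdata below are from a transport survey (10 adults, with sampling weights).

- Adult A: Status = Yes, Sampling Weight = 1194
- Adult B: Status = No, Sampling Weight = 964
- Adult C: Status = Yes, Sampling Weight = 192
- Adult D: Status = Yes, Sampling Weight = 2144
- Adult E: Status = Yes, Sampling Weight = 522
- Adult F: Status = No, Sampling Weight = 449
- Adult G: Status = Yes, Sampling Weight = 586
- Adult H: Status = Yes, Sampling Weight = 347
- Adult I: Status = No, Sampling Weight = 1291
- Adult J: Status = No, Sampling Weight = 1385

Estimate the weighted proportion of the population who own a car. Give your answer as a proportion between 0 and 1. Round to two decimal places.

0.55

Sum of weights for 'Yes' = 1194 + 192 + 2144 + 522 + 586 + 347 = 4985
Total weight = 1194 + 964 + 192 + 2144 + 522 + 449 + 586 + 347 + 1291 + 1385 = 9074
Weighted proportion = 4985 / 9074 = 0.54937183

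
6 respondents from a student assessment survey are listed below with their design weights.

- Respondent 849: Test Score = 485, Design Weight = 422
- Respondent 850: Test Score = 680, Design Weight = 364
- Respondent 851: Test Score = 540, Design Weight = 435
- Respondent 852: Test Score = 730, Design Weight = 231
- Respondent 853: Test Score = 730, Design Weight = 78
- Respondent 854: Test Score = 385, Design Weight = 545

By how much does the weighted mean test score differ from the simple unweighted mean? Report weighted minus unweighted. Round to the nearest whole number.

Unweighted sum = 485 + 680 + 540 + 730 + 730 + 385 = 3550
Unweighted mean = 3550 / 6 = 591.66667
Weighted sum = 485×422 + 680×364 + 540×435 + 730×231 + 730×78 + 385×545
  = 204670 + 247520 + 234900 + 168630 + 56940 + 209825 = 1122485
Sum of weights = 422 + 364 + 435 + 231 + 78 + 545 = 2075
Weighted mean = 1122485 / 2075 = 540.95663
Difference (weighted minus unweighted) = -50.71004

-51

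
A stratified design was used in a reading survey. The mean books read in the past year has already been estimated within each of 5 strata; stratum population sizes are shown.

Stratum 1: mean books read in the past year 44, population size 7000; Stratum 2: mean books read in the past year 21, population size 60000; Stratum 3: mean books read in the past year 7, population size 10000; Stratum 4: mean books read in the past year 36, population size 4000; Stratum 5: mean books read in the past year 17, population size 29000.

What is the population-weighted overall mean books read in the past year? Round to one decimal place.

20.7

Σ Nₕ·x̄ₕ = 44×7000 + 21×60000 + 7×10000 + 36×4000 + 17×29000
  = 308000 + 1260000 + 70000 + 144000 + 493000 = 2275000
Σ Nₕ = 110000
Overall mean = 2275000 / 110000 = 20.681818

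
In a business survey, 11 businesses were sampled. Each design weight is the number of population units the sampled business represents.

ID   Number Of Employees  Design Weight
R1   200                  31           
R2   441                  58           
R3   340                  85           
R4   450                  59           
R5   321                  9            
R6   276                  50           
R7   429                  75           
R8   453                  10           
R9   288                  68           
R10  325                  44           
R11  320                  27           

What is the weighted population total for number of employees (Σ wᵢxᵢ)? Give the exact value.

183146

Weighted total = 200×31 + 441×58 + 340×85 + 450×59 + 321×9 + 276×50 + 429×75 + 453×10 + 288×68 + 325×44 + 320×27
  = 6200 + 25578 + 28900 + 26550 + 2889 + 13800 + 32175 + 4530 + 19584 + 14300 + 8640 = 183146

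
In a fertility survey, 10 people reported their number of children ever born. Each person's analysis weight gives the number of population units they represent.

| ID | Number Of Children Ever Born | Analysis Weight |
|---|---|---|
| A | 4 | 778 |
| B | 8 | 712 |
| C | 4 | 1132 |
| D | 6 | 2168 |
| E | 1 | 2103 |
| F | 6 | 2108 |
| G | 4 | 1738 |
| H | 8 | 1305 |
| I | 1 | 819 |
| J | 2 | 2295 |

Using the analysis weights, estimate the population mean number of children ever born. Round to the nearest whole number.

4

Weighted sum = 4×778 + 8×712 + 4×1132 + 6×2168 + 1×2103 + 6×2108 + 4×1738 + 8×1305 + 1×819 + 2×2295
  = 3112 + 5696 + 4528 + 13008 + 2103 + 12648 + 6952 + 10440 + 819 + 4590 = 63896
Sum of weights = 778 + 712 + 1132 + 2168 + 2103 + 2108 + 1738 + 1305 + 819 + 2295 = 15158
Weighted mean = 63896 / 15158 = 4.2153318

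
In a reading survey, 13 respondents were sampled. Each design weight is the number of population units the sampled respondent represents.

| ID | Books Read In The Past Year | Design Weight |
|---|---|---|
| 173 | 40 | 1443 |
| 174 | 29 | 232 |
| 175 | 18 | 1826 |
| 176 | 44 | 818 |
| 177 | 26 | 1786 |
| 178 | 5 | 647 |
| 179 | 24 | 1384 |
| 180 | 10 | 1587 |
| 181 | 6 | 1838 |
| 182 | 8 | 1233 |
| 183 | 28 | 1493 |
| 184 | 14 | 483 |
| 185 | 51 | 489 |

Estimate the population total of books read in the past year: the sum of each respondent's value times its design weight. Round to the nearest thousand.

Weighted total = 326462

326000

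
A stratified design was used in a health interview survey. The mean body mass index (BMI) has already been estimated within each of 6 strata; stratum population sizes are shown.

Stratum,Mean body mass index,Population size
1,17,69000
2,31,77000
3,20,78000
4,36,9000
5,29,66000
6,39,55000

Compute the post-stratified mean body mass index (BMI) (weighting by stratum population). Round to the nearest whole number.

27

Σ Nₕ·x̄ₕ = 9503000
Σ Nₕ = 69000 + 77000 + 78000 + 9000 + 66000 + 55000 = 354000
Overall mean = 9503000 / 354000 = 26.844633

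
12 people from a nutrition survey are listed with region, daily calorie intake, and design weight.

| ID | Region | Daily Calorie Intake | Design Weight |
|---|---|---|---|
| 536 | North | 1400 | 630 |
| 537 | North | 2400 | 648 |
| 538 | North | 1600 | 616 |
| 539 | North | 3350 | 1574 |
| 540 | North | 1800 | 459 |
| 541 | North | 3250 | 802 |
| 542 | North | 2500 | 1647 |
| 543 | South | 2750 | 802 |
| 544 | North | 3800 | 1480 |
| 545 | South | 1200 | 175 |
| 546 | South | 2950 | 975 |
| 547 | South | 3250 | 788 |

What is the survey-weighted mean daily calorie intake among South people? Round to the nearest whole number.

2866

South rows: 543, 545, 546, 547
Weighted sum = 2750×802 + 1200×175 + 2950×975 + 3250×788
  = 2205500 + 210000 + 2876250 + 2561000 = 7852750
Sum of weights = 2740
Weighted mean = 7852750 / 2740 = 2865.9672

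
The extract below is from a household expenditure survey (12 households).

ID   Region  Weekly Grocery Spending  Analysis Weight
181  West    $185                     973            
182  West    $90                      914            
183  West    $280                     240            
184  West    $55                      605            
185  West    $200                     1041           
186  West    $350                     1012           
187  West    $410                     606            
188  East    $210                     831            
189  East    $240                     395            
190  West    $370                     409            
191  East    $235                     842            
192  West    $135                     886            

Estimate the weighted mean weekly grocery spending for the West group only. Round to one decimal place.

West rows: 181, 182, 183, 184, 185, 186, 187, 190, 192
Weighted sum = 185×973 + 90×914 + 280×240 + 55×605 + 200×1041 + 350×1012 + 410×606 + 370×409 + 135×886
  = 180005 + 82260 + 67200 + 33275 + 208200 + 354200 + 248460 + 151330 + 119610 = 1444540
Sum of weights = 973 + 914 + 240 + 605 + 1041 + 1012 + 606 + 409 + 886 = 6686
Weighted mean = 1444540 / 6686 = 216.05444

216.1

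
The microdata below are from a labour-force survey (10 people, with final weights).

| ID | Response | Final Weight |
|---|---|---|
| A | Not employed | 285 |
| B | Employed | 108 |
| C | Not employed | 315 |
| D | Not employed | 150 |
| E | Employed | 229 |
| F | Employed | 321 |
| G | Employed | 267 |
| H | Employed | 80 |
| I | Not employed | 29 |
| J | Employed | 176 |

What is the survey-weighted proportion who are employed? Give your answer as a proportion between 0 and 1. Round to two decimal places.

0.60

Sum of weights for 'Employed' = 108 + 229 + 321 + 267 + 80 + 176 = 1181
Total weight = 285 + 108 + 315 + 150 + 229 + 321 + 267 + 80 + 29 + 176 = 1960
Weighted proportion = 1181 / 1960 = 0.60255102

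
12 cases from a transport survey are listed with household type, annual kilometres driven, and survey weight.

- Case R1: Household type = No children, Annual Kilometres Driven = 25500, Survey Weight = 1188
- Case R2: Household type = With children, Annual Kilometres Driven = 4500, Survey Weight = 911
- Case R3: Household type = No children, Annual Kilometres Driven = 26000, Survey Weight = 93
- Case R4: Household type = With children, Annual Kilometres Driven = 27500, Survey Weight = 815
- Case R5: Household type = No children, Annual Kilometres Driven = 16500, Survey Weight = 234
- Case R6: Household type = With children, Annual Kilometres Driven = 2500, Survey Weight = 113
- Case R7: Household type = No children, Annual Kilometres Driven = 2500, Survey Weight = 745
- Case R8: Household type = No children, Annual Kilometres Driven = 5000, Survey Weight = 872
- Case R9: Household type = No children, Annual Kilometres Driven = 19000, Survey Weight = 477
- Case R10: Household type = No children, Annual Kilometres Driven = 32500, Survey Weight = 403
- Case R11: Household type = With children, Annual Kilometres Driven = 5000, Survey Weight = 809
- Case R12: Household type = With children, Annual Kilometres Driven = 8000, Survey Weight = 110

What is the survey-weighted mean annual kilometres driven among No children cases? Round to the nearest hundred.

No children rows: R1, R3, R5, R7, R8, R9, R10
Weighted sum = 25500×1188 + 26000×93 + 16500×234 + 2500×745 + 5000×872 + 19000×477 + 32500×403
  = 30294000 + 2418000 + 3861000 + 1862500 + 4360000 + 9063000 + 13097500 = 64956000
Sum of weights = 1188 + 93 + 234 + 745 + 872 + 477 + 403 = 4012
Weighted mean = 64956000 / 4012 = 16190.429

16200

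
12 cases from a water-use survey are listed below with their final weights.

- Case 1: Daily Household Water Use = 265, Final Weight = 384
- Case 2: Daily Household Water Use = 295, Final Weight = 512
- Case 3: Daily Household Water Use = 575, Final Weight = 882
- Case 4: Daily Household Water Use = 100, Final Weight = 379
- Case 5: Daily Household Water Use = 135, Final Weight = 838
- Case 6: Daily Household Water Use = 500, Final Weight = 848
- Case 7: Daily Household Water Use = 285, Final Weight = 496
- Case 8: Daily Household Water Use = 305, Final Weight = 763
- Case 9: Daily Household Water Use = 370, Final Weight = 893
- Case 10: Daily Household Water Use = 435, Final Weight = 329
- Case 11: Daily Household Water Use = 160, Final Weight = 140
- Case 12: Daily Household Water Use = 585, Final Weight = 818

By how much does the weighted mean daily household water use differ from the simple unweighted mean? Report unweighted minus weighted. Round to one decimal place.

-34.3

Unweighted sum = 265 + 295 + 575 + 100 + 135 + 500 + 285 + 305 + 370 + 435 + 160 + 585 = 4010
Unweighted mean = 4010 / 12 = 334.16667
Weighted sum = 265×384 + 295×512 + 575×882 + 100×379 + 135×838 + 500×848 + 285×496 + 305×763 + 370×893 + 435×329 + 160×140 + 585×818
  = 101760 + 151040 + 507150 + 37900 + 113130 + 424000 + 141360 + 232715 + 330410 + 143115 + 22400 + 478530 = 2683510
Sum of weights = 7282
Weighted mean = 2683510 / 7282 = 368.51277
Difference (unweighted minus weighted) = -34.346105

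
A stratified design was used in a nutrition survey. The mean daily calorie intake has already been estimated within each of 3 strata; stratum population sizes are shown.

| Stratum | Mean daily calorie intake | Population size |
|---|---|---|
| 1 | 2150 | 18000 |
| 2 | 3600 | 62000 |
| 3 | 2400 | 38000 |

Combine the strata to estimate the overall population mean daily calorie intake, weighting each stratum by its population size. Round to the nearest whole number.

Σ Nₕ·x̄ₕ = 2150×18000 + 3600×62000 + 2400×38000
  = 38700000 + 223200000 + 91200000 = 353100000
Σ Nₕ = 18000 + 62000 + 38000 = 118000
Overall mean = 353100000 / 118000 = 2992.3729

2992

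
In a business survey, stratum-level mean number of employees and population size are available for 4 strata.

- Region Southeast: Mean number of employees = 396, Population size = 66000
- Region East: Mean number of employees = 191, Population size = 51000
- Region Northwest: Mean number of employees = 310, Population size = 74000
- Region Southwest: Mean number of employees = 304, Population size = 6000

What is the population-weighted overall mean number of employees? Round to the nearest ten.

Σ Nₕ·x̄ₕ = 396×66000 + 191×51000 + 310×74000 + 304×6000
  = 26136000 + 9741000 + 22940000 + 1824000 = 60641000
Σ Nₕ = 66000 + 51000 + 74000 + 6000 = 197000
Overall mean = 60641000 / 197000 = 307.82234

310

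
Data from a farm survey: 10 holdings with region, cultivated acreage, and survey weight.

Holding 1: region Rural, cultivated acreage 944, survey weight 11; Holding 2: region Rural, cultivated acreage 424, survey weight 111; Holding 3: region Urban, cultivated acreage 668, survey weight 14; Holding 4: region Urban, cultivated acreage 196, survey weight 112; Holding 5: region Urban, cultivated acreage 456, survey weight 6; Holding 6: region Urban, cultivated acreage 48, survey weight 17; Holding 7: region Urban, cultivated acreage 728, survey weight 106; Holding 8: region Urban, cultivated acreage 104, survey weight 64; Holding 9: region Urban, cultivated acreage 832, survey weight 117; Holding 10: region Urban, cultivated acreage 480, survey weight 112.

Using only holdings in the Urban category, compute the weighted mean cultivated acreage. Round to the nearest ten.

Urban rows: 3, 4, 5, 6, 7, 8, 9, 10
Weighted sum = 668×14 + 196×112 + 456×6 + 48×17 + 728×106 + 104×64 + 832×117 + 480×112
  = 9352 + 21952 + 2736 + 816 + 77168 + 6656 + 97344 + 53760 = 269784
Sum of weights = 14 + 112 + 6 + 17 + 106 + 64 + 117 + 112 = 548
Weighted mean = 269784 / 548 = 492.30657

490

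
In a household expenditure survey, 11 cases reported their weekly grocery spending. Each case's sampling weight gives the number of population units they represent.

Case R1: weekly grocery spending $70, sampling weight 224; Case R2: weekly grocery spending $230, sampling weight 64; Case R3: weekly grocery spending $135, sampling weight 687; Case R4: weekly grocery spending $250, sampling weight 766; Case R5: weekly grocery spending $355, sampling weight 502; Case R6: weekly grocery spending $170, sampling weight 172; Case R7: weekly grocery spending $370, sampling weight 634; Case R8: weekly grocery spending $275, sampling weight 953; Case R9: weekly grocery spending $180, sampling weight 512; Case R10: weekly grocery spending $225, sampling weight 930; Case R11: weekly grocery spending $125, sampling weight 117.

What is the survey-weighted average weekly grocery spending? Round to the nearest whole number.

Weighted sum = 70×224 + 230×64 + 135×687 + 250×766 + 355×502 + 170×172 + 370×634 + 275×953 + 180×512 + 225×930 + 125×117
  = 1334785
Sum of weights = 224 + 64 + 687 + 766 + 502 + 172 + 634 + 953 + 512 + 930 + 117 = 5561
Weighted mean = 1334785 / 5561 = 240.02607

240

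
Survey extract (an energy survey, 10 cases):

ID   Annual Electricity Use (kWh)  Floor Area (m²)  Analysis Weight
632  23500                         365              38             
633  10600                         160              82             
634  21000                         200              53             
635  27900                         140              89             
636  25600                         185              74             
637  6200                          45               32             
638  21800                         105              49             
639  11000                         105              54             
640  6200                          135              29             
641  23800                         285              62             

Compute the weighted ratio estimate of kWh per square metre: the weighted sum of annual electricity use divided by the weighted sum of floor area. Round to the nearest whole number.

Σ wᵢ·y = 23500×38 + 10600×82 + 21000×53 + 27900×89 + 25600×74 + 6200×32 + 21800×49 + 11000×54 + 6200×29 + 23800×62
  = 893000 + 869200 + 1113000 + 2483100 + 1894400 + 198400 + 1068200 + 594000 + 179800 + 1475600 = 10768700
Σ wᵢ·x = 365×38 + 160×82 + 200×53 + 140×89 + 185×74 + 45×32 + 105×49 + 105×54 + 135×29 + 285×62
  = 97580
Ratio = 10768700 / 97580 = 110.35766

110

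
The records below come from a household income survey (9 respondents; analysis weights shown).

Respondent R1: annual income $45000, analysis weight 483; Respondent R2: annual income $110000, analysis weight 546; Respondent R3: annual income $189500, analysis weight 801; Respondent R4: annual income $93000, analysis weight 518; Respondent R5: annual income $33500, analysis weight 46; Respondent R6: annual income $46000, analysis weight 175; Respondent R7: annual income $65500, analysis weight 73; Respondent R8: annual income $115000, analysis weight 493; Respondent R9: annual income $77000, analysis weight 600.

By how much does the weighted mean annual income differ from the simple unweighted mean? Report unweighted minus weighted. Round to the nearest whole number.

Unweighted sum = 45000 + 110000 + 189500 + 93000 + 33500 + 46000 + 65500 + 115000 + 77000 = 774500
Unweighted mean = 774500 / 9 = 86055.556
Weighted sum = 399026000
Sum of weights = 483 + 546 + 801 + 518 + 46 + 175 + 73 + 493 + 600 = 3735
Weighted mean = 399026000 / 3735 = 106834.27
Difference (unweighted minus weighted) = -20778.715

-20779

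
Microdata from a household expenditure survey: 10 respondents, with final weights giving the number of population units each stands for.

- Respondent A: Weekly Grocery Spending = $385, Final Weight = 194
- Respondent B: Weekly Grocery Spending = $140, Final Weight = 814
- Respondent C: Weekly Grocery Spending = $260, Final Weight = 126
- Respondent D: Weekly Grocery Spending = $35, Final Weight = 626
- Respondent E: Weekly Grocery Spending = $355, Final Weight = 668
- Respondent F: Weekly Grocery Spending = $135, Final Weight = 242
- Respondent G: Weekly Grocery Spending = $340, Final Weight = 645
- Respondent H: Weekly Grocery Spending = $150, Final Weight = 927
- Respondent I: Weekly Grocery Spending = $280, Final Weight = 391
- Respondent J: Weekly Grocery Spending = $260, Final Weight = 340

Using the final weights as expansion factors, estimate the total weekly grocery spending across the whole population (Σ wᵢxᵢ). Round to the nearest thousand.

Weighted total = 385×194 + 140×814 + 260×126 + 35×626 + 355×668 + 135×242 + 340×645 + 150×927 + 280×391 + 260×340
  = 1069360

1069000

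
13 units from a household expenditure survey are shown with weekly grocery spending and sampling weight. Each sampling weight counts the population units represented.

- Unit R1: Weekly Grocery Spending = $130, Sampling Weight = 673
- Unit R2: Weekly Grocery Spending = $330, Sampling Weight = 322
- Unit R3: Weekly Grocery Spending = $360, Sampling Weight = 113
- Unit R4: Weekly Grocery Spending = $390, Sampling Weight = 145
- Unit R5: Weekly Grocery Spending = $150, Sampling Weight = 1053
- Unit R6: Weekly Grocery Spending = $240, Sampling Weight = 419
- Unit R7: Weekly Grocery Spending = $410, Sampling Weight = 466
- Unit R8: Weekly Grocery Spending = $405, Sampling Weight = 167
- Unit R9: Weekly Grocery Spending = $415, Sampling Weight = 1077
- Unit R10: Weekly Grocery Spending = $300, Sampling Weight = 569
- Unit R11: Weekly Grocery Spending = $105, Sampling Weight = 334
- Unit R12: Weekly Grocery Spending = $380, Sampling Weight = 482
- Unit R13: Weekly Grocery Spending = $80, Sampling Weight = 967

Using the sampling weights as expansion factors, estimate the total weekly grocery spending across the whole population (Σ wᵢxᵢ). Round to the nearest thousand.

Weighted total = 1721430

1721000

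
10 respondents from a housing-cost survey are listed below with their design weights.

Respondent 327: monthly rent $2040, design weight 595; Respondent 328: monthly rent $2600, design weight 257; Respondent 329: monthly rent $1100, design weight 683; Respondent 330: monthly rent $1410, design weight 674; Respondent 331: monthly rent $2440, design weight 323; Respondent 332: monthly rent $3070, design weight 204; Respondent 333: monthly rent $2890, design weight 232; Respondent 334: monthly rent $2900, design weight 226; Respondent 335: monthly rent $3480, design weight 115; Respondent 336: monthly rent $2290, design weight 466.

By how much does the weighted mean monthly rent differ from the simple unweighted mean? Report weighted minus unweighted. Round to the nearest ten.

-360

Unweighted sum = 2040 + 2600 + 1100 + 1410 + 2440 + 3070 + 2890 + 2900 + 3480 + 2290 = 24220
Unweighted mean = 24220 / 10 = 2422
Weighted sum = 2040×595 + 2600×257 + 1100×683 + 1410×674 + 2440×323 + 3070×204 + 2890×232 + 2900×226 + 3480×115 + 2290×466
  = 1213800 + 668200 + 751300 + 950340 + 788120 + 626280 + 670480 + 655400 + 400200 + 1067140 = 7791260
Sum of weights = 595 + 257 + 683 + 674 + 323 + 204 + 232 + 226 + 115 + 466 = 3775
Weighted mean = 7791260 / 3775 = 2063.9099
Difference (weighted minus unweighted) = -358.09007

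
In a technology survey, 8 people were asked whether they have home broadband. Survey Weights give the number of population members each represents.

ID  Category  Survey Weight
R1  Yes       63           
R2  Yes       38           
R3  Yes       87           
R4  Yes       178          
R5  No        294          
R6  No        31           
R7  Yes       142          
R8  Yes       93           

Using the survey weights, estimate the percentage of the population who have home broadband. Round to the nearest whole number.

Sum of weights for 'Yes' = 63 + 38 + 87 + 178 + 142 + 93 = 601
Total weight = 926
Weighted proportion = 601 / 926 = 0.64902808 → 64.902808%

65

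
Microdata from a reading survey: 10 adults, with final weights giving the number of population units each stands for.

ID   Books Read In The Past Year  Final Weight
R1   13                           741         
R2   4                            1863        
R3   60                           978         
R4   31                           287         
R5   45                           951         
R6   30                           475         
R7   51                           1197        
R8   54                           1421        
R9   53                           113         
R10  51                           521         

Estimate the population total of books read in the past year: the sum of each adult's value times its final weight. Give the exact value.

Weighted total = 312048

312048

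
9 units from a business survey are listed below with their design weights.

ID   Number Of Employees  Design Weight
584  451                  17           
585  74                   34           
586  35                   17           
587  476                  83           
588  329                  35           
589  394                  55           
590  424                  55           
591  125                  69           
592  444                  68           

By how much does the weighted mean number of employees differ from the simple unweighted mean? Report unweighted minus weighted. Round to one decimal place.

-30.5

Unweighted sum = 451 + 74 + 35 + 476 + 329 + 394 + 424 + 125 + 444 = 2752
Unweighted mean = 2752 / 9 = 305.77778
Weighted sum = 451×17 + 74×34 + 35×17 + 476×83 + 329×35 + 394×55 + 424×55 + 125×69 + 444×68
  = 7667 + 2516 + 595 + 39508 + 11515 + 21670 + 23320 + 8625 + 30192 = 145608
Sum of weights = 433
Weighted mean = 145608 / 433 = 336.27714
Difference (unweighted minus weighted) = -30.499358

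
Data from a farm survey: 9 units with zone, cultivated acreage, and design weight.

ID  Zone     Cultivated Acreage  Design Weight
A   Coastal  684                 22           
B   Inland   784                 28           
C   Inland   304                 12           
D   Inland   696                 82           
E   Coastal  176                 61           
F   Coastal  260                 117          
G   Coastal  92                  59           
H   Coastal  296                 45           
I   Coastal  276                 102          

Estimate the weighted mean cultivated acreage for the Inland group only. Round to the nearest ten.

680

Inland rows: B, C, D
Weighted sum = 784×28 + 304×12 + 696×82
  = 21952 + 3648 + 57072 = 82672
Sum of weights = 28 + 12 + 82 = 122
Weighted mean = 82672 / 122 = 677.63934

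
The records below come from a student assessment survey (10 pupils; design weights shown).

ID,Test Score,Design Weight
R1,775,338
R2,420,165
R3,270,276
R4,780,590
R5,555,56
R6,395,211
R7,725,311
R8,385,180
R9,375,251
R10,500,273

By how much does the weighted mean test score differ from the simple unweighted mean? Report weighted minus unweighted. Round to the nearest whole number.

Unweighted sum = 5180
Unweighted mean = 5180 / 10 = 518
Weighted sum = 775×338 + 420×165 + 270×276 + 780×590 + 555×56 + 395×211 + 725×311 + 385×180 + 375×251 + 500×273
  = 261950 + 69300 + 74520 + 460200 + 31080 + 83345 + 225475 + 69300 + 94125 + 136500 = 1505795
Sum of weights = 338 + 165 + 276 + 590 + 56 + 211 + 311 + 180 + 251 + 273 = 2651
Weighted mean = 1505795 / 2651 = 568.01018
Difference (weighted minus unweighted) = 50.010185

50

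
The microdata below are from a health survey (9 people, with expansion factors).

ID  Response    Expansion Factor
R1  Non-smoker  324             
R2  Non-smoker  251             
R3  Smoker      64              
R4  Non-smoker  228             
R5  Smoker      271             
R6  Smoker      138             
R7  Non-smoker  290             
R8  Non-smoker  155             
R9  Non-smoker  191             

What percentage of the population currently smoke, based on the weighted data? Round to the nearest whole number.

Sum of weights for 'Smoker' = 64 + 271 + 138 = 473
Total weight = 324 + 251 + 64 + 228 + 271 + 138 + 290 + 155 + 191 = 1912
Weighted proportion = 473 / 1912 = 0.24738494 → 24.738494%

25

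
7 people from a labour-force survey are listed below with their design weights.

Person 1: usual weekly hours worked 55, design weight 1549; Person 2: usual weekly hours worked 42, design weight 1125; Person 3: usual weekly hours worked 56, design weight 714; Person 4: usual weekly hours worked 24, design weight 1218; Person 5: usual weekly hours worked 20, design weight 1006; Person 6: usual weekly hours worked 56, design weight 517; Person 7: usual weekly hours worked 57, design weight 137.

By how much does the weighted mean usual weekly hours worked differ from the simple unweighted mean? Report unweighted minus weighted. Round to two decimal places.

3.02

Unweighted sum = 310
Unweighted mean = 310 / 7 = 44.285714
Weighted sum = 55×1549 + 42×1125 + 56×714 + 24×1218 + 20×1006 + 56×517 + 57×137
  = 85195 + 47250 + 39984 + 29232 + 20120 + 28952 + 7809 = 258542
Sum of weights = 1549 + 1125 + 714 + 1218 + 1006 + 517 + 137 = 6266
Weighted mean = 258542 / 6266 = 41.261092
Difference (unweighted minus weighted) = 3.0246227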